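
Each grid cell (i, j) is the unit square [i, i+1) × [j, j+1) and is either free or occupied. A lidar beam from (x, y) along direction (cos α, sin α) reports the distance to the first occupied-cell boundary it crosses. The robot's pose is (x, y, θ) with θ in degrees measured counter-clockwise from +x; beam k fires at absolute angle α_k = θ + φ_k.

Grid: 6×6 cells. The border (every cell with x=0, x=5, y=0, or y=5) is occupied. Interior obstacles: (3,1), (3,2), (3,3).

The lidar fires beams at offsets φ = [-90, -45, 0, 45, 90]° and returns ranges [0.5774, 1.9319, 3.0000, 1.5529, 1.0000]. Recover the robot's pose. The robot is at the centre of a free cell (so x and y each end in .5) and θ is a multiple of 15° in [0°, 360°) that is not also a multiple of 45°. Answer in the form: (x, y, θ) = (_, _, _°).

(x, y, θ) = (2.5, 1.5, 120°)

Enumerate (i+0.5, j+0.5, θ) over the 13 free cells and 16 admissible headings. For each, cast all 5 beams and compare to the given ranges.
  (2.5, 1.5, 210°): beam 1 = 3.0000 ≠ 0.5774 ✗
  (4.5, 3.5, 120°): beam 2 = 1.5529 ≠ 1.9319 ✗
  (4.5, 1.5, 165°): beam 1 = 1.9319 ≠ 0.5774 ✗
  …
  (2.5, 1.5, 120°): r_1=0.5774, r_2=1.9319, r_3=3.0000, r_4=1.5529, r_5=1.0000 — all match ✓
Only this pose fits every beam.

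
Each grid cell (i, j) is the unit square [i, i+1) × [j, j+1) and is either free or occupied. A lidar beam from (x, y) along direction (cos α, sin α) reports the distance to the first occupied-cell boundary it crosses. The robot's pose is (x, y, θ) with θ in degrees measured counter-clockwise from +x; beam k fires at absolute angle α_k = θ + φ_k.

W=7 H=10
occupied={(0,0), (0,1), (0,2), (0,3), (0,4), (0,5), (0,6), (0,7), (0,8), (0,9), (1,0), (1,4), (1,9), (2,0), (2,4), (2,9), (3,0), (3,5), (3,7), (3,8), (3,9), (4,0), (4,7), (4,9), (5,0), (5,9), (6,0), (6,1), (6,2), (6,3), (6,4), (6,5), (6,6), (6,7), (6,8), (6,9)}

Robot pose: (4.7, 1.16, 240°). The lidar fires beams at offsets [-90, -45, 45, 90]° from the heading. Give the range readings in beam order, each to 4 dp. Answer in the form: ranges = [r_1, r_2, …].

beam 1: φ=-90°, α=150°
  cosα=-0.8660 sinα=0.5000 | (4,1) | tMaxX 0.8083 tMaxY 1.6800 | tΔX 1.1547 tΔY 2.0000
    t=0.8083 [x] (3,1)
    t=1.6800 [y] (3,2)
    t=1.9630 [x] (2,2)
    t=3.1177 [x] (1,2)
    t=3.6800 [y] (1,3)
    t=4.2724 [x] (0,3) — stop
  → r_1 = 4.2724
beam 2: φ=-45°, α=195°
  cosα=-0.9659 sinα=-0.2588 | (4,1) | tMaxX 0.7247 tMaxY 0.6182 | tΔX 1.0353 tΔY 3.8637
    t=0.6182 [y] (4,0) — stop
  → r_2 = 0.6182
beam 3: φ=45°, α=285°
  cosα=0.2588 sinα=-0.9659 | (4,1) | tMaxX 1.1591 tMaxY 0.1656 | tΔX 3.8637 tΔY 1.0353
    t=0.1656 [y] (4,0) — stop
  → r_3 = 0.1656
beam 4: φ=90°, α=330°
  cosα=0.8660 sinα=-0.5000 | (4,1) | tMaxX 0.3464 tMaxY 0.3200 | tΔX 1.1547 tΔY 2.0000
    t=0.3200 [y] (4,0) — stop
  → r_4 = 0.3200

ranges = [4.2724, 0.6182, 0.1656, 0.3200]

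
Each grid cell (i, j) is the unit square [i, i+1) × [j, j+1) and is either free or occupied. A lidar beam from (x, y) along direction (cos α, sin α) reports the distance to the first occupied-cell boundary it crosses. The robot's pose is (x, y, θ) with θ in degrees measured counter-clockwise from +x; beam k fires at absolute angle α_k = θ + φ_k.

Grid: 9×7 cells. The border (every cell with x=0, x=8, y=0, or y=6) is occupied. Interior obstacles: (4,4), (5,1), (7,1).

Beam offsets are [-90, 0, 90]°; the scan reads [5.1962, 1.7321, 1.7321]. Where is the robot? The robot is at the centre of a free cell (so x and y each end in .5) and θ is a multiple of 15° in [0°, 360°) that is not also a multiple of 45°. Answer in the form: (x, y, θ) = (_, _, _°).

(x, y, θ) = (2.5, 4.5, 60°)

Candidates: 32 free-cell centres × 16 headings = 512 poses. Raycast each; keep the one whose scan matches to 4 dp.
  (6.5, 2.5, 240°): beam 1 = 6.3509 ≠ 5.1962 ✗
  (5.5, 5.5, 105°): beam 1 = 1.9319 ≠ 5.1962 ✗
  (3.5, 4.5, 75°): beam 1 = 0.5176 ≠ 5.1962 ✗
  (6.5, 4.5, 165°): beam 1 = 1.5529 ≠ 5.1962 ✗
  …
  (2.5, 4.5, 60°): r_1=5.1962, r_2=1.7321, r_3=1.7321 — all match ✓
Only this pose fits every beam.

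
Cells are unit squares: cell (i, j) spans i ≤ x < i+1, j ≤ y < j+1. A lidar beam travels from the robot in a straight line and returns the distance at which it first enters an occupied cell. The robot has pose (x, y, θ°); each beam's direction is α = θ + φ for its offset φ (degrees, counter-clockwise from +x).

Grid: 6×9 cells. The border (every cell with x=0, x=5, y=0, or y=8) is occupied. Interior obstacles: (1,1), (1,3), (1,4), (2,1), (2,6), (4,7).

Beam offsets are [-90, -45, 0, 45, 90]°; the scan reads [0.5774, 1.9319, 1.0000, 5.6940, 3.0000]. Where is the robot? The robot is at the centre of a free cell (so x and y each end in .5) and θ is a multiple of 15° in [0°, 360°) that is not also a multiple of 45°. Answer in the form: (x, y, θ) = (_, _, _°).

The pose lattice has 22·16 = 352 candidates. Test each by forward raycasting.
  (2.5, 4.5, 105°): beam 1 = 2.5882 ≠ 0.5774 ✗
  (4.5, 1.5, 330°): beam 2 = 0.5176 ≠ 1.9319 ✗
  (4.5, 1.5, 15°): beam 1 = 0.5176 ≠ 0.5774 ✗
  (3.5, 5.5, 285°): beam 1 = 1.9319 ≠ 0.5774 ✗
  (3.5, 1.5, 240°): beam 2 = 0.5176 ≠ 1.9319 ✗
  …
  (3.5, 7.5, 210°): r_1=0.5774, r_2=1.9319, r_3=1.0000, r_4=5.6940, r_5=3.0000 — all match ✓
Unique over the lattice → pose = (3.5, 7.5, 210°).

(x, y, θ) = (3.5, 7.5, 210°)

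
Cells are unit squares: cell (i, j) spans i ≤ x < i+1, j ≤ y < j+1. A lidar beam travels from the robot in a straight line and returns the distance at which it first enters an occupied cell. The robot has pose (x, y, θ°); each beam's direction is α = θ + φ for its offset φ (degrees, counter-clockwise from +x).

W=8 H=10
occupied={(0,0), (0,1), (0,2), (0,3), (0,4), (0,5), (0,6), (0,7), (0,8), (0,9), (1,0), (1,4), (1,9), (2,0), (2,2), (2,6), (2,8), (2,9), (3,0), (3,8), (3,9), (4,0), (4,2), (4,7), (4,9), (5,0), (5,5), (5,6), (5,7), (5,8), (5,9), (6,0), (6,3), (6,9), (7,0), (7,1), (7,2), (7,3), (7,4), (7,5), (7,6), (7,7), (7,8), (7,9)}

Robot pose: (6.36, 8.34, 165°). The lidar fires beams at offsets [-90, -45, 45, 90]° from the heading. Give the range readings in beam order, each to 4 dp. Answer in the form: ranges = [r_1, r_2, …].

beam 1: φ=-90°, α=75°
  direction (0.2588, 0.9659); cell (6,8); t to first gridline: x 2.4728, y 0.6833 (then +3.8637 / +1.0353)
    (6,9) via y @ 0.6833  # hit
  → r_1 = 0.6833
beam 2: φ=-45°, α=120°
  direction (-0.5000, 0.8660); cell (6,8); t to first gridline: x 0.7200, y 0.7621 (then +2.0000 / +1.1547)
    (5,8) via x @ 0.7200  # hit
  → r_2 = 0.7200
beam 3: φ=45°, α=210°
  direction (-0.8660, -0.5000); cell (6,8); t to first gridline: x 0.4157, y 0.6800 (then +1.1547 / +2.0000)
    (5,8) via x @ 0.4157  # hit
  → r_3 = 0.4157
beam 4: φ=90°, α=255°
  direction (-0.2588, -0.9659); cell (6,8); t to first gridline: x 1.3909, y 0.3520 (then +3.8637 / +1.0353)
    (6,7) via y @ 0.3520
    (6,6) via y @ 1.3873
    (5,6) via x @ 1.3909  # hit
  → r_4 = 1.3909

ranges = [0.6833, 0.7200, 0.4157, 1.3909]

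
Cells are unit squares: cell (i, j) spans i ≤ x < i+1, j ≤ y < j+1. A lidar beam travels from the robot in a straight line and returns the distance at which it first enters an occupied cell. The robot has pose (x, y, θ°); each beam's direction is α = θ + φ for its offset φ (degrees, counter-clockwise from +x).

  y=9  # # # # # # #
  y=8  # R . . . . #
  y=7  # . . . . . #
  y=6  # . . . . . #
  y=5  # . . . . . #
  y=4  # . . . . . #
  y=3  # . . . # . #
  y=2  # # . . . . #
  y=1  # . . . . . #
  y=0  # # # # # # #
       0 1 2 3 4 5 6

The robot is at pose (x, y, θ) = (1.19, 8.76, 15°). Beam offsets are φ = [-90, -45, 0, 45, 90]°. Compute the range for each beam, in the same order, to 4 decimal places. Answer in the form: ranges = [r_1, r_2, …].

beam 1: φ=-90°, α=285°
  dir = (cos 285°, sin 285°) = (0.2588, -0.9659); from cell (1,8)
  next x-line at t=3.1296, next y-line at t=0.7868; Δt_x=3.8637, Δt_y=1.0353
    y: enter (1,7) at t=0.7868
    y: enter (1,6) at t=1.8221
    y: enter (1,5) at t=2.8574
    x: enter (2,5) at t=3.1296
    y: enter (2,4) at t=3.8926
    y: enter (2,3) at t=4.9279
    y: enter (2,2) at t=5.9632
    x: enter (3,2) at t=6.9933
    y: enter (3,1) at t=6.9985
    y: enter (3,0) at t=8.0337 ← occupied
  → r_1 = 8.0337
beam 2: φ=-45°, α=330°
  dir = (cos 330°, sin 330°) = (0.8660, -0.5000); from cell (1,8)
  next x-line at t=0.9353, next y-line at t=1.5200; Δt_x=1.1547, Δt_y=2.0000
    x: enter (2,8) at t=0.9353
    y: enter (2,7) at t=1.5200
    x: enter (3,7) at t=2.0900
    x: enter (4,7) at t=3.2447
    y: enter (4,6) at t=3.5200
    x: enter (5,6) at t=4.3994
    y: enter (5,5) at t=5.5200
    x: enter (6,5) at t=5.5541 ← occupied
  → r_2 = 5.5541
beam 3: φ=0°, α=15°
  dir = (cos 15°, sin 15°) = (0.9659, 0.2588); from cell (1,8)
  next x-line at t=0.8386, next y-line at t=0.9273; Δt_x=1.0353, Δt_y=3.8637
    x: enter (2,8) at t=0.8386
    y: enter (2,9) at t=0.9273 ← occupied
  → r_3 = 0.9273
beam 4: φ=45°, α=60°
  dir = (cos 60°, sin 60°) = (0.5000, 0.8660); from cell (1,8)
  next x-line at t=1.6200, next y-line at t=0.2771; Δt_x=2.0000, Δt_y=1.1547
    y: enter (1,9) at t=0.2771 ← occupied
  → r_4 = 0.2771
beam 5: φ=90°, α=105°
  dir = (cos 105°, sin 105°) = (-0.2588, 0.9659); from cell (1,8)
  next x-line at t=0.7341, next y-line at t=0.2485; Δt_x=3.8637, Δt_y=1.0353
    y: enter (1,9) at t=0.2485 ← occupied
  → r_5 = 0.2485

ranges = [8.0337, 5.5541, 0.9273, 0.2771, 0.2485]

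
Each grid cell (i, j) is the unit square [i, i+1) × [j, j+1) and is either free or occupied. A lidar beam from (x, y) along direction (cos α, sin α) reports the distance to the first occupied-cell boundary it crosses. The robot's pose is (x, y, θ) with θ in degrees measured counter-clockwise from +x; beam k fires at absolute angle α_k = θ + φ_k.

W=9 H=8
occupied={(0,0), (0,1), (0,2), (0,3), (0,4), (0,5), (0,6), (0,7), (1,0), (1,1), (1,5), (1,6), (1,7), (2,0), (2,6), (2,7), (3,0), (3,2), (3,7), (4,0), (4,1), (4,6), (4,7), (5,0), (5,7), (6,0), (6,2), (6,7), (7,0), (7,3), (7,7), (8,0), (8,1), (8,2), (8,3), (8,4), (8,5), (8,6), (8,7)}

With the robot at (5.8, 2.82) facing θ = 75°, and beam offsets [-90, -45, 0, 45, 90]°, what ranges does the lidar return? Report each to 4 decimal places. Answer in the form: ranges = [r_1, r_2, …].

ranges = [0.2071, 0.2309, 4.3275, 4.8266, 4.9693]

beam 1: φ=-90°, α=345°
  dir = (cos 345°, sin 345°) = (0.9659, -0.2588); from cell (5,2)
  next x-line at t=0.2071, next y-line at t=3.1682; Δt_x=1.0353, Δt_y=3.8637
    x: enter (6,2) at t=0.2071 ← occupied
  → r_1 = 0.2071
beam 2: φ=-45°, α=30°
  dir = (cos 30°, sin 30°) = (0.8660, 0.5000); from cell (5,2)
  next x-line at t=0.2309, next y-line at t=0.3600; Δt_x=1.1547, Δt_y=2.0000
    x: enter (6,2) at t=0.2309 ← occupied
  → r_2 = 0.2309
beam 3: φ=0°, α=75°
  dir = (cos 75°, sin 75°) = (0.2588, 0.9659); from cell (5,2)
  next x-line at t=0.7727, next y-line at t=0.1863; Δt_x=3.8637, Δt_y=1.0353
    y: enter (5,3) at t=0.1863
    x: enter (6,3) at t=0.7727
    y: enter (6,4) at t=1.2216
    y: enter (6,5) at t=2.2569
    y: enter (6,6) at t=3.2922
    y: enter (6,7) at t=4.3275 ← occupied
  → r_3 = 4.3275
beam 4: φ=45°, α=120°
  dir = (cos 120°, sin 120°) = (-0.5000, 0.8660); from cell (5,2)
  next x-line at t=1.6000, next y-line at t=0.2078; Δt_x=2.0000, Δt_y=1.1547
    y: enter (5,3) at t=0.2078
    y: enter (5,4) at t=1.3625
    x: enter (4,4) at t=1.6000
    y: enter (4,5) at t=2.5172
    x: enter (3,5) at t=3.6000
    y: enter (3,6) at t=3.6719
    y: enter (3,7) at t=4.8266 ← occupied
  → r_4 = 4.8266
beam 5: φ=90°, α=165°
  dir = (cos 165°, sin 165°) = (-0.9659, 0.2588); from cell (5,2)
  next x-line at t=0.8282, next y-line at t=0.6955; Δt_x=1.0353, Δt_y=3.8637
    y: enter (5,3) at t=0.6955
    x: enter (4,3) at t=0.8282
    x: enter (3,3) at t=1.8635
    x: enter (2,3) at t=2.8988
    x: enter (1,3) at t=3.9340
    y: enter (1,4) at t=4.5592
    x: enter (0,4) at t=4.9693 ← occupied
  → r_5 = 4.9693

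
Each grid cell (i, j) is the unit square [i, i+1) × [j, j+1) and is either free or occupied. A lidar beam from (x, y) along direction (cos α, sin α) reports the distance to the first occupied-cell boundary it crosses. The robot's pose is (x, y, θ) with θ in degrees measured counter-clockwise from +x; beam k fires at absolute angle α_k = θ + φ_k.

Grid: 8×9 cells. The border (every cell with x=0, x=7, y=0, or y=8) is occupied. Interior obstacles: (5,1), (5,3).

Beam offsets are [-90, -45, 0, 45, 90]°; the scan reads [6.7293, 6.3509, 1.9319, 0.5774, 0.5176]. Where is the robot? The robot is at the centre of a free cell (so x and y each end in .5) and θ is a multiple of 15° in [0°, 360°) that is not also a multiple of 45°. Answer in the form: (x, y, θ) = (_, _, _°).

(x, y, θ) = (1.5, 7.5, 15°)

Enumerate (i+0.5, j+0.5, θ) over the 40 free cells and 16 admissible headings. For each, cast all 5 beams and compare to the given ranges.
  (5.5, 7.5, 150°): beam 1 = 0.5774 ≠ 6.7293 ✗
  (4.5, 2.5, 120°): beam 1 = 1.0000 ≠ 6.7293 ✗
  (6.5, 4.5, 75°): beam 1 = 0.5176 ≠ 6.7293 ✗
  (5.5, 6.5, 60°): beam 1 = 1.7321 ≠ 6.7293 ✗
  (3.5, 7.5, 120°): beam 1 = 1.0000 ≠ 6.7293 ✗
  …
  (1.5, 7.5, 15°): r_1=6.7293, r_2=6.3509, r_3=1.9319, r_4=0.5774, r_5=0.5176 — all match ✓
Unique over the lattice → pose = (1.5, 7.5, 15°).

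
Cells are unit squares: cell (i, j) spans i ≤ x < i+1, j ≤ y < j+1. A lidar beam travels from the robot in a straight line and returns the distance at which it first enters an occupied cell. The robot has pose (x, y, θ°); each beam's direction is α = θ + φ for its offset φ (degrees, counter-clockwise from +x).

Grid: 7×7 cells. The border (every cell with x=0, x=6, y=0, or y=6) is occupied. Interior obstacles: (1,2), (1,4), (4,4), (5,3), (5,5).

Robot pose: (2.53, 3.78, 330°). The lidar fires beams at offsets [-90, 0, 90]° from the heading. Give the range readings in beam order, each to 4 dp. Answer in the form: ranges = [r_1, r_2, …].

ranges = [1.0600, 4.0068, 2.5634]

beam 1: φ=-90°, α=240°
  d=(-0.5000,-0.8660)  start (2,3)  tX=1.0600 tY=0.9007  stride 1/|dx|=2.0000 1/|dy|=1.1547
    cross y-line → (2,2), t=0.9007
    cross x-line → (1,2), t=1.0600 (wall)
  → r_1 = 1.0600
beam 2: φ=0°, α=330°
  d=(0.8660,-0.5000)  start (2,3)  tX=0.5427 tY=1.5600  stride 1/|dx|=1.1547 1/|dy|=2.0000
    cross x-line → (3,3), t=0.5427
    cross y-line → (3,2), t=1.5600
    cross x-line → (4,2), t=1.6974
    cross x-line → (5,2), t=2.8521
    cross y-line → (5,1), t=3.5600
    cross x-line → (6,1), t=4.0068 (wall)
  → r_2 = 4.0068
beam 3: φ=90°, α=60°
  d=(0.5000,0.8660)  start (2,3)  tX=0.9400 tY=0.2540  stride 1/|dx|=2.0000 1/|dy|=1.1547
    cross y-line → (2,4), t=0.2540
    cross x-line → (3,4), t=0.9400
    cross y-line → (3,5), t=1.4087
    cross y-line → (3,6), t=2.5634 (wall)
  → r_3 = 2.5634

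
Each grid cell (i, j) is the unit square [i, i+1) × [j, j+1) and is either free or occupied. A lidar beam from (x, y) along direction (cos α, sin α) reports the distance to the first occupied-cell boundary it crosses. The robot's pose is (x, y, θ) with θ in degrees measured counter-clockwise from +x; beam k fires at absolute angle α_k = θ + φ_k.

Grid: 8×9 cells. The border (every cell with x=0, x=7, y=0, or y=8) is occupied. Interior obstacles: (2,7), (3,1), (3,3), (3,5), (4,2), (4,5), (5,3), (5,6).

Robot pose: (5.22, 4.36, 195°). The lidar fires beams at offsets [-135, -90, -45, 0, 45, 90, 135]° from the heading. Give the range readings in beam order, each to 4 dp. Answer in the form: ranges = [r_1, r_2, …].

beam 1: φ=-135°, α=60°
  d=(0.5000,0.8660)  start (5,4)  tX=1.5600 tY=0.7390  stride 1/|dx|=2.0000 1/|dy|=1.1547
    cross y-line → (5,5), t=0.7390
    cross x-line → (6,5), t=1.5600
    cross y-line → (6,6), t=1.8937
    cross y-line → (6,7), t=3.0484
    cross x-line → (7,7), t=3.5600 (wall)
  → r_1 = 3.5600
beam 2: φ=-90°, α=105°
  d=(-0.2588,0.9659)  start (5,4)  tX=0.8500 tY=0.6626  stride 1/|dx|=3.8637 1/|dy|=1.0353
    cross y-line → (5,5), t=0.6626
    cross x-line → (4,5), t=0.8500 (wall)
  → r_2 = 0.8500
beam 3: φ=-45°, α=150°
  d=(-0.8660,0.5000)  start (5,4)  tX=0.2540 tY=1.2800  stride 1/|dx|=1.1547 1/|dy|=2.0000
    cross x-line → (4,4), t=0.2540
    cross y-line → (4,5), t=1.2800 (wall)
  → r_3 = 1.2800
beam 4: φ=0°, α=195°
  d=(-0.9659,-0.2588)  start (5,4)  tX=0.2278 tY=1.3909  stride 1/|dx|=1.0353 1/|dy|=3.8637
    cross x-line → (4,4), t=0.2278
    cross x-line → (3,4), t=1.2630
    cross y-line → (3,3), t=1.3909 (wall)
  → r_4 = 1.3909
beam 5: φ=45°, α=240°
  d=(-0.5000,-0.8660)  start (5,4)  tX=0.4400 tY=0.4157  stride 1/|dx|=2.0000 1/|dy|=1.1547
    cross y-line → (5,3), t=0.4157 (wall)
  → r_5 = 0.4157
beam 6: φ=90°, α=285°
  d=(0.2588,-0.9659)  start (5,4)  tX=3.0137 tY=0.3727  stride 1/|dx|=3.8637 1/|dy|=1.0353
    cross y-line → (5,3), t=0.3727 (wall)
  → r_6 = 0.3727
beam 7: φ=135°, α=330°
  d=(0.8660,-0.5000)  start (5,4)  tX=0.9007 tY=0.7200  stride 1/|dx|=1.1547 1/|dy|=2.0000
    cross y-line → (5,3), t=0.7200 (wall)
  → r_7 = 0.7200

ranges = [3.5600, 0.8500, 1.2800, 1.3909, 0.4157, 0.3727, 0.7200]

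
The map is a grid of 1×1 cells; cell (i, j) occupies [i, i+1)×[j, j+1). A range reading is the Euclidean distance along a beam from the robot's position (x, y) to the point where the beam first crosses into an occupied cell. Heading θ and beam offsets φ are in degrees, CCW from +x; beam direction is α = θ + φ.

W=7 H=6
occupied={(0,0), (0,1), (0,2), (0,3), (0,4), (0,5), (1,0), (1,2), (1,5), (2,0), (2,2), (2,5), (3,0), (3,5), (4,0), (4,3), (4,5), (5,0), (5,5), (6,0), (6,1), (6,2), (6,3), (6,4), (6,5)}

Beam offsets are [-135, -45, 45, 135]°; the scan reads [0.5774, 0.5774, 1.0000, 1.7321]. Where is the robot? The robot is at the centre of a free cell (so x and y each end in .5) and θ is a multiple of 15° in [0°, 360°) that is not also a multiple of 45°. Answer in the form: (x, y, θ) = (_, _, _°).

(x, y, θ) = (1.5, 3.5, 285°)

Enumerate (i+0.5, j+0.5, θ) over the 17 free cells and 16 admissible headings. For each, cast all 4 beams and compare to the given ranges.
  (5.5, 3.5, 165°): beam 2 = 1.7321 ≠ 0.5774 ✗
  (3.5, 4.5, 255°): beam 2 = 2.8868 ≠ 0.5774 ✗
  (1.5, 1.5, 285°): beam 4 = 0.5774 ≠ 1.7321 ✗
  (1.5, 4.5, 210°): beam 1 = 0.5176 ≠ 0.5774 ✗
  (1.5, 4.5, 150°): beam 1 = 1.9319 ≠ 0.5774 ✗
  …
  (1.5, 3.5, 285°): r_1=0.5774, r_2=0.5774, r_3=1.0000, r_4=1.7321 — all match ✓
Unique over the lattice → pose = (1.5, 3.5, 285°).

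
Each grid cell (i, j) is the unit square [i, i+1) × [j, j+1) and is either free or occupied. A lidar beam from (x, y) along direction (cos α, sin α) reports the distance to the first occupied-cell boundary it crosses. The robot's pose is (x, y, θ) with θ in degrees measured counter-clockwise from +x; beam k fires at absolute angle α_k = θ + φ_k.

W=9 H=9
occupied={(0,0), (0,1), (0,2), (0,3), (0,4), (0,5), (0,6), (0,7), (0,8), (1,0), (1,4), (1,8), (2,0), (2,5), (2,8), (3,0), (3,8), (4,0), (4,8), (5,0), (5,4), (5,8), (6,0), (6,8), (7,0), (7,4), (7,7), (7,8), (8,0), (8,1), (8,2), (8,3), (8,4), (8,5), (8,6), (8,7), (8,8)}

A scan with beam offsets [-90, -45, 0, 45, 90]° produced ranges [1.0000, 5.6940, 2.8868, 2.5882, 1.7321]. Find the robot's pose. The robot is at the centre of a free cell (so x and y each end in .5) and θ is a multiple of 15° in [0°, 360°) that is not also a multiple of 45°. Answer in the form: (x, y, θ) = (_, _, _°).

(x, y, θ) = (6.5, 3.5, 240°)

Candidates: 44 free-cell centres × 16 headings = 704 poses. Raycast each; keep the one whose scan matches to 4 dp.
  (2.5, 4.5, 330°): beam 1 = 3.0000 ≠ 1.0000 ✗
  (7.5, 6.5, 240°): beam 1 = 3.0000 ≠ 1.0000 ✗
  (4.5, 6.5, 165°): beam 1 = 1.5529 ≠ 1.0000 ✗
  (6.5, 7.5, 195°): beam 1 = 0.5176 ≠ 1.0000 ✗
  (1.5, 6.5, 285°): beam 1 = 0.5176 ≠ 1.0000 ✗
  …
  (6.5, 3.5, 240°): r_1=1.0000, r_2=5.6940, r_3=2.8868, r_4=2.5882, r_5=1.7321 — all match ✓
No second candidate reproduces the full scan.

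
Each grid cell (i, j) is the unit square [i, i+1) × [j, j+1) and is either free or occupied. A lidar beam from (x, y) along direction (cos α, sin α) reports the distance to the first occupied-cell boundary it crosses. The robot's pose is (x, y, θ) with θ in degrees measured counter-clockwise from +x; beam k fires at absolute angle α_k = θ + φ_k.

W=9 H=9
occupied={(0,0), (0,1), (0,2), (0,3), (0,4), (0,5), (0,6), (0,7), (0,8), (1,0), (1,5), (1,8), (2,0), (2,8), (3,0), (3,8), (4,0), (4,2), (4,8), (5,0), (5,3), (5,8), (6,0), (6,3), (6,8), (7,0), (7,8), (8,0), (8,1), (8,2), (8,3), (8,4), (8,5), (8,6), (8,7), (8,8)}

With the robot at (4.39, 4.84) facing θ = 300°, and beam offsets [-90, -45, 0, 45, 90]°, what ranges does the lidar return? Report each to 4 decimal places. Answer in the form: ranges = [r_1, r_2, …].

ranges = [3.9144, 3.9755, 1.2200, 3.7373, 4.1685]

beam 1: φ=-90°, α=210°
  cosα=-0.8660 sinα=-0.5000 | (4,4) | tMaxX 0.4503 tMaxY 1.6800 | tΔX 1.1547 tΔY 2.0000
    t=0.4503 [x] (3,4)
    t=1.6050 [x] (2,4)
    t=1.6800 [y] (2,3)
    t=2.7597 [x] (1,3)
    t=3.6800 [y] (1,2)
    t=3.9144 [x] (0,2) — stop
  → r_1 = 3.9144
beam 2: φ=-45°, α=255°
  cosα=-0.2588 sinα=-0.9659 | (4,4) | tMaxX 1.5068 tMaxY 0.8696 | tΔX 3.8637 tΔY 1.0353
    t=0.8696 [y] (4,3)
    t=1.5068 [x] (3,3)
    t=1.9049 [y] (3,2)
    t=2.9402 [y] (3,1)
    t=3.9755 [y] (3,0) — stop
  → r_2 = 3.9755
beam 3: φ=0°, α=300°
  cosα=0.5000 sinα=-0.8660 | (4,4) | tMaxX 1.2200 tMaxY 0.9699 | tΔX 2.0000 tΔY 1.1547
    t=0.9699 [y] (4,3)
    t=1.2200 [x] (5,3) — stop
  → r_3 = 1.2200
beam 4: φ=45°, α=345°
  cosα=0.9659 sinα=-0.2588 | (4,4) | tMaxX 0.6315 tMaxY 3.2455 | tΔX 1.0353 tΔY 3.8637
    t=0.6315 [x] (5,4)
    t=1.6668 [x] (6,4)
    t=2.7021 [x] (7,4)
    t=3.2455 [y] (7,3)
    t=3.7373 [x] (8,3) — stop
  → r_4 = 3.7373
beam 5: φ=90°, α=30°
  cosα=0.8660 sinα=0.5000 | (4,4) | tMaxX 0.7044 tMaxY 0.3200 | tΔX 1.1547 tΔY 2.0000
    t=0.3200 [y] (4,5)
    t=0.7044 [x] (5,5)
    t=1.8591 [x] (6,5)
    t=2.3200 [y] (6,6)
    t=3.0138 [x] (7,6)
    t=4.1685 [x] (8,6) — stop
  → r_5 = 4.1685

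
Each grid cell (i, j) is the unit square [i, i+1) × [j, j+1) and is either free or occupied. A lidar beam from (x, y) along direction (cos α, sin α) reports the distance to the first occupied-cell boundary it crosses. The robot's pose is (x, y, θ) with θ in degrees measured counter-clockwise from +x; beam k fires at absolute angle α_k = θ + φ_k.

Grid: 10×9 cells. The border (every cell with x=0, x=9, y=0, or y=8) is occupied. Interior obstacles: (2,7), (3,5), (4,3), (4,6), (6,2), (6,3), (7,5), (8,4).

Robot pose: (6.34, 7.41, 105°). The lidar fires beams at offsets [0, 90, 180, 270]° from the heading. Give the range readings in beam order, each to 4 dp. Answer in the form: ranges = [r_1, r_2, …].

beam 1: φ=0°, α=105°
  cosα=-0.2588 sinα=0.9659 | (6,7) | tMaxX 1.3137 tMaxY 0.6108 | tΔX 3.8637 tΔY 1.0353
    t=0.6108 [y] (6,8) — stop
  → r_1 = 0.6108
beam 2: φ=90°, α=195°
  cosα=-0.9659 sinα=-0.2588 | (6,7) | tMaxX 0.3520 tMaxY 1.5841 | tΔX 1.0353 tΔY 3.8637
    t=0.3520 [x] (5,7)
    t=1.3873 [x] (4,7)
    t=1.5841 [y] (4,6) — stop
  → r_2 = 1.5841
beam 3: φ=180°, α=285°
  cosα=0.2588 sinα=-0.9659 | (6,7) | tMaxX 2.5500 tMaxY 0.4245 | tΔX 3.8637 tΔY 1.0353
    t=0.4245 [y] (6,6)
    t=1.4597 [y] (6,5)
    t=2.4950 [y] (6,4)
    t=2.5500 [x] (7,4)
    t=3.5303 [y] (7,3)
    t=4.5656 [y] (7,2)
    t=5.6008 [y] (7,1)
    t=6.4137 [x] (8,1)
    t=6.6361 [y] (8,0) — stop
  → r_3 = 6.6361
beam 4: φ=270°, α=15°
  cosα=0.9659 sinα=0.2588 | (6,7) | tMaxX 0.6833 tMaxY 2.2796 | tΔX 1.0353 tΔY 3.8637
    t=0.6833 [x] (7,7)
    t=1.7186 [x] (8,7)
    t=2.2796 [y] (8,8) — stop
  → r_4 = 2.2796

ranges = [0.6108, 1.5841, 6.6361, 2.2796]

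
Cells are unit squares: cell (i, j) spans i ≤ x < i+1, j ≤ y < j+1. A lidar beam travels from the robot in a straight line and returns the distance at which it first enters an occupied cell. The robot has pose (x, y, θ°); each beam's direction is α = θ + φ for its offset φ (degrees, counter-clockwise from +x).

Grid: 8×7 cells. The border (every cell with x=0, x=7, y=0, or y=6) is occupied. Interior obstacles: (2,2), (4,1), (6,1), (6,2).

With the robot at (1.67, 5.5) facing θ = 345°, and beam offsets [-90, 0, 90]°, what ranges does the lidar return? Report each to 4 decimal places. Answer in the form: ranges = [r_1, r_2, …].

ranges = [2.5887, 5.5180, 0.5176]

beam 1: φ=-90°, α=255°
  dir = (cos 255°, sin 255°) = (-0.2588, -0.9659); from cell (1,5)
  next x-line at t=2.5887, next y-line at t=0.5176; Δt_x=3.8637, Δt_y=1.0353
    y: enter (1,4) at t=0.5176
    y: enter (1,3) at t=1.5529
    y: enter (1,2) at t=2.5882
    x: enter (0,2) at t=2.5887 ← occupied
  → r_1 = 2.5887
beam 2: φ=0°, α=345°
  dir = (cos 345°, sin 345°) = (0.9659, -0.2588); from cell (1,5)
  next x-line at t=0.3416, next y-line at t=1.9319; Δt_x=1.0353, Δt_y=3.8637
    x: enter (2,5) at t=0.3416
    x: enter (3,5) at t=1.3769
    y: enter (3,4) at t=1.9319
    x: enter (4,4) at t=2.4122
    x: enter (5,4) at t=3.4475
    x: enter (6,4) at t=4.4827
    x: enter (7,4) at t=5.5180 ← occupied
  → r_2 = 5.5180
beam 3: φ=90°, α=75°
  dir = (cos 75°, sin 75°) = (0.2588, 0.9659); from cell (1,5)
  next x-line at t=1.2750, next y-line at t=0.5176; Δt_x=3.8637, Δt_y=1.0353
    y: enter (1,6) at t=0.5176 ← occupied
  → r_3 = 0.5176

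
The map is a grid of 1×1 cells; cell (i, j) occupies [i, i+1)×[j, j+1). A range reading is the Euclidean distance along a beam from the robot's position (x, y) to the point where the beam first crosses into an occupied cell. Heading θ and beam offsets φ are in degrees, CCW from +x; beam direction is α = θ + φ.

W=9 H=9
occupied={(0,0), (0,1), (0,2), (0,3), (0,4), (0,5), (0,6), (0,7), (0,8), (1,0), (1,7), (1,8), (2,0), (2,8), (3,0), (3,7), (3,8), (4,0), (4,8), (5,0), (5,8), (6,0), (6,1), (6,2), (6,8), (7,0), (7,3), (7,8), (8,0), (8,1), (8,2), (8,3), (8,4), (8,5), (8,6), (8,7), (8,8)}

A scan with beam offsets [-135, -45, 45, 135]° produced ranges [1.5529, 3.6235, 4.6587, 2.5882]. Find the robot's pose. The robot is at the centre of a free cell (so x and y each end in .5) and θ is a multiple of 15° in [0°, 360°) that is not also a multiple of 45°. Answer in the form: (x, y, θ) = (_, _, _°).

(x, y, θ) = (2.5, 4.5, 300°)

Enumerate (i+0.5, j+0.5, θ) over the 44 free cells and 16 admissible headings. For each, cast all 4 beams and compare to the given ranges.
  (2.5, 6.5, 165°): beam 1 = 1.0000 ≠ 1.5529 ✗
  (3.5, 1.5, 150°): beam 1 = 2.5882 ≠ 1.5529 ✗
  (4.5, 7.5, 165°): beam 1 = 1.0000 ≠ 1.5529 ✗
  (7.5, 7.5, 150°): beam 1 = 0.5176 ≠ 1.5529 ✗
  (7.5, 2.5, 210°): beam 1 = 0.5176 ≠ 1.5529 ✗
  …
  (2.5, 4.5, 300°): r_1=1.5529, r_2=3.6235, r_3=4.6587, r_4=2.5882 — all match ✓
Only this pose fits every beam.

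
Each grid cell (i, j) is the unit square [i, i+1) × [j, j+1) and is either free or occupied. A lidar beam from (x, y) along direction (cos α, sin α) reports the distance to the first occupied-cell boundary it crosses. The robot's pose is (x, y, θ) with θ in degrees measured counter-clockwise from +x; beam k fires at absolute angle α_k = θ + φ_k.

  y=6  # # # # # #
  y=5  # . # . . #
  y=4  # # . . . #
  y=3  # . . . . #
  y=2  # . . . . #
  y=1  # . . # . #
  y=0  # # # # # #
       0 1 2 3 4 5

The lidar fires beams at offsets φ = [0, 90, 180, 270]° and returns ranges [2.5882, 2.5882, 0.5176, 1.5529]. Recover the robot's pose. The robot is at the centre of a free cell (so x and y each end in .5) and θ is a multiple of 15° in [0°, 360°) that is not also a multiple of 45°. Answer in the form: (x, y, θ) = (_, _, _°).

(x, y, θ) = (3.5, 2.5, 105°)

The pose lattice has 17·16 = 272 candidates. Test each by forward raycasting.
  (2.5, 2.5, 150°): beam 1 = 1.7321 ≠ 2.5882 ✗
  (1.5, 3.5, 105°): beam 1 = 0.5176 ≠ 2.5882 ✗
  (4.5, 2.5, 345°): beam 1 = 0.5176 ≠ 2.5882 ✗
  (4.5, 4.5, 60°): beam 1 = 1.0000 ≠ 2.5882 ✗
  …
  (3.5, 2.5, 105°): r_1=2.5882, r_2=2.5882, r_3=0.5176, r_4=1.5529 — all match ✓
Unique over the lattice → pose = (3.5, 2.5, 105°).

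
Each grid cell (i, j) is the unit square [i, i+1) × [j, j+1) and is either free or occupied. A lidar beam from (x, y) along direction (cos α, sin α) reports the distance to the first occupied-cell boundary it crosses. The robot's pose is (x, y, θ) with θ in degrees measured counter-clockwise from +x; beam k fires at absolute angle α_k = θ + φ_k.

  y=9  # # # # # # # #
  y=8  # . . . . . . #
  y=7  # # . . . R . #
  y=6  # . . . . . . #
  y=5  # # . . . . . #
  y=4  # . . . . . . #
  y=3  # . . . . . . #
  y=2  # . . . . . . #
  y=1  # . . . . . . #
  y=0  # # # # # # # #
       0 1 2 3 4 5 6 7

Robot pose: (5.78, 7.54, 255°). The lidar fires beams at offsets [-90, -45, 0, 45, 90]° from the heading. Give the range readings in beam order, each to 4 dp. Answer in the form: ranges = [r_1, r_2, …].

ranges = [4.9486, 4.3648, 6.7707, 2.4400, 1.2630]

beam 1: φ=-90°, α=165°
  d=(-0.9659,0.2588)  start (5,7)  tX=0.8075 tY=1.7773  stride 1/|dx|=1.0353 1/|dy|=3.8637
    cross x-line → (4,7), t=0.8075
    cross y-line → (4,8), t=1.7773
    cross x-line → (3,8), t=1.8428
    cross x-line → (2,8), t=2.8781
    cross x-line → (1,8), t=3.9133
    cross x-line → (0,8), t=4.9486 (wall)
  → r_1 = 4.9486
beam 2: φ=-45°, α=210°
  d=(-0.8660,-0.5000)  start (5,7)  tX=0.9007 tY=1.0800  stride 1/|dx|=1.1547 1/|dy|=2.0000
    cross x-line → (4,7), t=0.9007
    cross y-line → (4,6), t=1.0800
    cross x-line → (3,6), t=2.0554
    cross y-line → (3,5), t=3.0800
    cross x-line → (2,5), t=3.2101
    cross x-line → (1,5), t=4.3648 (wall)
  → r_2 = 4.3648
beam 3: φ=0°, α=255°
  d=(-0.2588,-0.9659)  start (5,7)  tX=3.0137 tY=0.5590  stride 1/|dx|=3.8637 1/|dy|=1.0353
    cross y-line → (5,6), t=0.5590
    cross y-line → (5,5), t=1.5943
    cross y-line → (5,4), t=2.6296
    cross x-line → (4,4), t=3.0137
    cross y-line → (4,3), t=3.6649
    cross y-line → (4,2), t=4.7002
    cross y-line → (4,1), t=5.7354
    cross y-line → (4,0), t=6.7707 (wall)
  → r_3 = 6.7707
beam 4: φ=45°, α=300°
  d=(0.5000,-0.8660)  start (5,7)  tX=0.4400 tY=0.6235  stride 1/|dx|=2.0000 1/|dy|=1.1547
    cross x-line → (6,7), t=0.4400
    cross y-line → (6,6), t=0.6235
    cross y-line → (6,5), t=1.7782
    cross x-line → (7,5), t=2.4400 (wall)
  → r_4 = 2.4400
beam 5: φ=90°, α=345°
  d=(0.9659,-0.2588)  start (5,7)  tX=0.2278 tY=2.0864  stride 1/|dx|=1.0353 1/|dy|=3.8637
    cross x-line → (6,7), t=0.2278
    cross x-line → (7,7), t=1.2630 (wall)
  → r_5 = 1.2630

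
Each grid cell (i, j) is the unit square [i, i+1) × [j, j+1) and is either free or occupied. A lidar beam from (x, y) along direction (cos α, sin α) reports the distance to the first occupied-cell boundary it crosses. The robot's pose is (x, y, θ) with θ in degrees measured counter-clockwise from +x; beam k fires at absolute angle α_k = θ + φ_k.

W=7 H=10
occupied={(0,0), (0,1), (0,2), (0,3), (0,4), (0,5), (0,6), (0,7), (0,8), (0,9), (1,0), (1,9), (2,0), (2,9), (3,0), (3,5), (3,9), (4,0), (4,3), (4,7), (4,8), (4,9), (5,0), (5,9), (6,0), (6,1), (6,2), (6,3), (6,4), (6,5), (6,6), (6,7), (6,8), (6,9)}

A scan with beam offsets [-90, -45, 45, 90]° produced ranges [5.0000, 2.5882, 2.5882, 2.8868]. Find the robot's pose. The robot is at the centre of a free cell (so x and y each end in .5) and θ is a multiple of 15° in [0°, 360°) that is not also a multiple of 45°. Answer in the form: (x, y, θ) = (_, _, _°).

Enumerate (i+0.5, j+0.5, θ) over the 36 free cells and 16 admissible headings. For each, cast all 4 beams and compare to the given ranges.
  (2.5, 8.5, 165°): beam 1 = 0.5176 ≠ 5.0000 ✗
  (5.5, 4.5, 165°): beam 1 = 1.9319 ≠ 5.0000 ✗
  (1.5, 7.5, 120°): beam 1 = 2.8868 ≠ 5.0000 ✗
  (2.5, 6.5, 105°): beam 1 = 1.9319 ≠ 5.0000 ✗
  …
  (3.5, 3.5, 210°): r_1=5.0000, r_2=2.5882, r_3=2.5882, r_4=2.8868 — all match ✓
No second candidate reproduces the full scan.

(x, y, θ) = (3.5, 3.5, 210°)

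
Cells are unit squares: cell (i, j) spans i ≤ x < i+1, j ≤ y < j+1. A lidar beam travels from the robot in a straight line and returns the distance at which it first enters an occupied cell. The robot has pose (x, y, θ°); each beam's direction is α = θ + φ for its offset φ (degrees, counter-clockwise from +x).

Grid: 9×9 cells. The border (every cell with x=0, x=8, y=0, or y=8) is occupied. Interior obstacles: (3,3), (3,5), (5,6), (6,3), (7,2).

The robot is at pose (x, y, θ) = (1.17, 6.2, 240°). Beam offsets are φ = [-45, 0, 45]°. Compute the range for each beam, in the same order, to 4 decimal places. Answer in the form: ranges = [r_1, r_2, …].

ranges = [0.1760, 0.3400, 5.3834]

beam 1: φ=-45°, α=195°
  d=(-0.9659,-0.2588)  start (1,6)  tX=0.1760 tY=0.7727  stride 1/|dx|=1.0353 1/|dy|=3.8637
    cross x-line → (0,6), t=0.1760 (wall)
  → r_1 = 0.1760
beam 2: φ=0°, α=240°
  d=(-0.5000,-0.8660)  start (1,6)  tX=0.3400 tY=0.2309  stride 1/|dx|=2.0000 1/|dy|=1.1547
    cross y-line → (1,5), t=0.2309
    cross x-line → (0,5), t=0.3400 (wall)
  → r_2 = 0.3400
beam 3: φ=45°, α=285°
  d=(0.2588,-0.9659)  start (1,6)  tX=3.2069 tY=0.2071  stride 1/|dx|=3.8637 1/|dy|=1.0353
    cross y-line → (1,5), t=0.2071
    cross y-line → (1,4), t=1.2423
    cross y-line → (1,3), t=2.2776
    cross x-line → (2,3), t=3.2069
    cross y-line → (2,2), t=3.3129
    cross y-line → (2,1), t=4.3482
    cross y-line → (2,0), t=5.3834 (wall)
  → r_3 = 5.3834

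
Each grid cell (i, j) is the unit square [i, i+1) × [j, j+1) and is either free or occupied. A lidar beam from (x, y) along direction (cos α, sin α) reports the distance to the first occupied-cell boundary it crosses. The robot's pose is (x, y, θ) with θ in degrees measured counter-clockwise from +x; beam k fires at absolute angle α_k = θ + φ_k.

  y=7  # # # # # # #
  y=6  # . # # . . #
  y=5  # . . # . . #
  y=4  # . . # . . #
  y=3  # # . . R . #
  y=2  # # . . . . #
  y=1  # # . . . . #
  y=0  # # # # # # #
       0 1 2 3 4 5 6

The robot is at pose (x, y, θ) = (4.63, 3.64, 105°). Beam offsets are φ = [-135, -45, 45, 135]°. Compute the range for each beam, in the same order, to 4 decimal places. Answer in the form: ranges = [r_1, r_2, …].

beam 1: φ=-135°, α=330°
  cosα=0.8660 sinα=-0.5000 | (4,3) | tMaxX 0.4272 tMaxY 1.2800 | tΔX 1.1547 tΔY 2.0000
    t=0.4272 [x] (5,3)
    t=1.2800 [y] (5,2)
    t=1.5819 [x] (6,2) — stop
  → r_1 = 1.5819
beam 2: φ=-45°, α=60°
  cosα=0.5000 sinα=0.8660 | (4,3) | tMaxX 0.7400 tMaxY 0.4157 | tΔX 2.0000 tΔY 1.1547
    t=0.4157 [y] (4,4)
    t=0.7400 [x] (5,4)
    t=1.5704 [y] (5,5)
    t=2.7251 [y] (5,6)
    t=2.7400 [x] (6,6) — stop
  → r_2 = 2.7400
beam 3: φ=45°, α=150°
  cosα=-0.8660 sinα=0.5000 | (4,3) | tMaxX 0.7275 tMaxY 0.7200 | tΔX 1.1547 tΔY 2.0000
    t=0.7200 [y] (4,4)
    t=0.7275 [x] (3,4) — stop
  → r_3 = 0.7275
beam 4: φ=135°, α=240°
  cosα=-0.5000 sinα=-0.8660 | (4,3) | tMaxX 1.2600 tMaxY 0.7390 | tΔX 2.0000 tΔY 1.1547
    t=0.7390 [y] (4,2)
    t=1.2600 [x] (3,2)
    t=1.8937 [y] (3,1)
    t=3.0484 [y] (3,0) — stop
  → r_4 = 3.0484

ranges = [1.5819, 2.7400, 0.7275, 3.0484]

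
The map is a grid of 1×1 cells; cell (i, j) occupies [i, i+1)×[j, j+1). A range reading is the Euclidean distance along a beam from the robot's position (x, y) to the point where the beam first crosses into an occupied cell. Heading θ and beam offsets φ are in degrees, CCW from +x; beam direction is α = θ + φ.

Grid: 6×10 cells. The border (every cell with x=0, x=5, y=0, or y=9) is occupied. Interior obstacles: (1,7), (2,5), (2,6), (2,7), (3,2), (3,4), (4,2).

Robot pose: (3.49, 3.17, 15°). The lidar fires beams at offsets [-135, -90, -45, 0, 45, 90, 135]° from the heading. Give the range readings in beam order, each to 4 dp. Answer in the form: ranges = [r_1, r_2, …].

beam 1: φ=-135°, α=240°
  direction (-0.5000, -0.8660); cell (3,3); t to first gridline: x 0.9800, y 0.1963 (then +2.0000 / +1.1547)
    (3,2) via y @ 0.1963  # hit
  → r_1 = 0.1963
beam 2: φ=-90°, α=285°
  direction (0.2588, -0.9659); cell (3,3); t to first gridline: x 1.9705, y 0.1760 (then +3.8637 / +1.0353)
    (3,2) via y @ 0.1760  # hit
  → r_2 = 0.1760
beam 3: φ=-45°, α=330°
  direction (0.8660, -0.5000); cell (3,3); t to first gridline: x 0.5889, y 0.3400 (then +1.1547 / +2.0000)
    (3,2) via y @ 0.3400  # hit
  → r_3 = 0.3400
beam 4: φ=0°, α=15°
  direction (0.9659, 0.2588); cell (3,3); t to first gridline: x 0.5280, y 3.2069 (then +1.0353 / +3.8637)
    (4,3) via x @ 0.5280
    (5,3) via x @ 1.5633  # hit
  → r_4 = 1.5633
beam 5: φ=45°, α=60°
  direction (0.5000, 0.8660); cell (3,3); t to first gridline: x 1.0200, y 0.9584 (then +2.0000 / +1.1547)
    (3,4) via y @ 0.9584  # hit
  → r_5 = 0.9584
beam 6: φ=90°, α=105°
  direction (-0.2588, 0.9659); cell (3,3); t to first gridline: x 1.8932, y 0.8593 (then +3.8637 / +1.0353)
    (3,4) via y @ 0.8593  # hit
  → r_6 = 0.8593
beam 7: φ=135°, α=150°
  direction (-0.8660, 0.5000); cell (3,3); t to first gridline: x 0.5658, y 1.6600 (then +1.1547 / +2.0000)
    (2,3) via x @ 0.5658
    (2,4) via y @ 1.6600
    (1,4) via x @ 1.7205
    (0,4) via x @ 2.8752  # hit
  → r_7 = 2.8752

ranges = [0.1963, 0.1760, 0.3400, 1.5633, 0.9584, 0.8593, 2.8752]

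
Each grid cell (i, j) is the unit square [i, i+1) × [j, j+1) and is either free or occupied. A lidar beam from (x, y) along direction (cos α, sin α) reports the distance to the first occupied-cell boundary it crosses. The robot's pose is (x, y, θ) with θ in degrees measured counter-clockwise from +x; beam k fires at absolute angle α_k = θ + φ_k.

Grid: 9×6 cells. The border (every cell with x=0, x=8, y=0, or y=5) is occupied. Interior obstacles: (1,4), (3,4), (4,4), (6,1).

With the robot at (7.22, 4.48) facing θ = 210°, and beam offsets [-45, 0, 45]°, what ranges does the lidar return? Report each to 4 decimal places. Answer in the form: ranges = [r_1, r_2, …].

ranges = [2.0091, 6.9600, 2.5675]

beam 1: φ=-45°, α=165°
  d=(-0.9659,0.2588)  start (7,4)  tX=0.2278 tY=2.0091  stride 1/|dx|=1.0353 1/|dy|=3.8637
    cross x-line → (6,4), t=0.2278
    cross x-line → (5,4), t=1.2630
    cross y-line → (5,5), t=2.0091 (wall)
  → r_1 = 2.0091
beam 2: φ=0°, α=210°
  d=(-0.8660,-0.5000)  start (7,4)  tX=0.2540 tY=0.9600  stride 1/|dx|=1.1547 1/|dy|=2.0000
    cross x-line → (6,4), t=0.2540
    cross y-line → (6,3), t=0.9600
    cross x-line → (5,3), t=1.4087
    cross x-line → (4,3), t=2.5634
    cross y-line → (4,2), t=2.9600
    cross x-line → (3,2), t=3.7181
    cross x-line → (2,2), t=4.8728
    cross y-line → (2,1), t=4.9600
    cross x-line → (1,1), t=6.0275
    cross y-line → (1,0), t=6.9600 (wall)
  → r_2 = 6.9600
beam 3: φ=45°, α=255°
  d=(-0.2588,-0.9659)  start (7,4)  tX=0.8500 tY=0.4969  stride 1/|dx|=3.8637 1/|dy|=1.0353
    cross y-line → (7,3), t=0.4969
    cross x-line → (6,3), t=0.8500
    cross y-line → (6,2), t=1.5322
    cross y-line → (6,1), t=2.5675 (wall)
  → r_3 = 2.5675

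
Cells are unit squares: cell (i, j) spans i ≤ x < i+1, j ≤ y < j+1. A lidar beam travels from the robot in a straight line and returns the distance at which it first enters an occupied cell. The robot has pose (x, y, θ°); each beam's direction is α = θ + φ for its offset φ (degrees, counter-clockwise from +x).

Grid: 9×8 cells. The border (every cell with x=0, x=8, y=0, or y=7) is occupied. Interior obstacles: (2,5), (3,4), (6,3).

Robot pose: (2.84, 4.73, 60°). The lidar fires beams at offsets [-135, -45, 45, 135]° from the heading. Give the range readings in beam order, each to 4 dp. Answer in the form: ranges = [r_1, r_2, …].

ranges = [0.6182, 0.1656, 0.2795, 1.9049]

beam 1: φ=-135°, α=285°
  cosα=0.2588 sinα=-0.9659 | (2,4) | tMaxX 0.6182 tMaxY 0.7558 | tΔX 3.8637 tΔY 1.0353
    t=0.6182 [x] (3,4) — stop
  → r_1 = 0.6182
beam 2: φ=-45°, α=15°
  cosα=0.9659 sinα=0.2588 | (2,4) | tMaxX 0.1656 tMaxY 1.0432 | tΔX 1.0353 tΔY 3.8637
    t=0.1656 [x] (3,4) — stop
  → r_2 = 0.1656
beam 3: φ=45°, α=105°
  cosα=-0.2588 sinα=0.9659 | (2,4) | tMaxX 3.2455 tMaxY 0.2795 | tΔX 3.8637 tΔY 1.0353
    t=0.2795 [y] (2,5) — stop
  → r_3 = 0.2795
beam 4: φ=135°, α=195°
  cosα=-0.9659 sinα=-0.2588 | (2,4) | tMaxX 0.8696 tMaxY 2.8205 | tΔX 1.0353 tΔY 3.8637
    t=0.8696 [x] (1,4)
    t=1.9049 [x] (0,4) — stop
  → r_4 = 1.9049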